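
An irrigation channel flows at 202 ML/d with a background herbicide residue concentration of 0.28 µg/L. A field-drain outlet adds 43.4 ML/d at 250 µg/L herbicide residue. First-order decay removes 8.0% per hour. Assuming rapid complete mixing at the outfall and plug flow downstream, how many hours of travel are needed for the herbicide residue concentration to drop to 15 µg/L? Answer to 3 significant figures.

Conservation of mass: C = (202.0·0.2800 + 43.40·250.0) / 245.4 = 10910/245.4 = 44.44 µg/L.
8.0%/h lost → k = −ln(1 − 0.08) = 0.08338 h⁻¹.
44.44·exp(−k·t) = 15 → t = ln(44.44/15)/k = 46900 s = 13.03 h.

13.0 h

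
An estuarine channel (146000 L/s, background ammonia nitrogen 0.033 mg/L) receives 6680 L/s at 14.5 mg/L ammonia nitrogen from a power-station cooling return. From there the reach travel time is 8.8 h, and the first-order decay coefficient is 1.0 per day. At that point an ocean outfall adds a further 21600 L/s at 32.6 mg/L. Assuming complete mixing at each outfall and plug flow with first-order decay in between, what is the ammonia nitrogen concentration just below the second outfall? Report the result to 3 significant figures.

Conservation of mass: C = (146000·0.03300 + 6680·14.50) / 152700 = 101700/152700 = 0.6660 mg/L; combined flow 152700 L/s.
Decay over the reach: 0.6660·exp(−kt) = 0.6660·0.6930 = 0.4615 mg/L.
Second outfall: C = (152700·0.4615 + 21600·32.60)/174300 = 4.445 mg/L.

4.44 mg/L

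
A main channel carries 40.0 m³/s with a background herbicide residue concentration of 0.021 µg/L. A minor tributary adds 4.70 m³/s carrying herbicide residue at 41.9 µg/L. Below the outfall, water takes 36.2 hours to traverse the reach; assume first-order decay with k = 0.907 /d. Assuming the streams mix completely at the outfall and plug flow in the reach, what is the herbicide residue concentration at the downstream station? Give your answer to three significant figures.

Mixed concentration C = ΣQC/ΣQ = (40.00·0.02100 + 4.700·41.90) / 44.70 = 197.8/44.70 = 4.424 µg/L.
Applying C = C₀e^(−kt): 4.424 × 0.2546 = 1.126 µg/L.

1.13 µg/L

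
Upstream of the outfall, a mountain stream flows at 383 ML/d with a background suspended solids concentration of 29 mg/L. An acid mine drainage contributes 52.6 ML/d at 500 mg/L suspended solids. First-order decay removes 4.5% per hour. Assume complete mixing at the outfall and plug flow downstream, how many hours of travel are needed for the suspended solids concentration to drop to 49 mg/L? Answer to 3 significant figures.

Conservation of mass: C = (383.0·29.00 + 52.60·500.0) / 435.6 = 37410/435.6 = 85.87 mg/L.
4.5%/h lost → k = −ln(1 − 0.045) = 0.04604 h⁻¹.
85.87·exp(−k·t) = 49 → t = ln(85.87/49)/k = 43870 s = 12.19 h.

12.2 h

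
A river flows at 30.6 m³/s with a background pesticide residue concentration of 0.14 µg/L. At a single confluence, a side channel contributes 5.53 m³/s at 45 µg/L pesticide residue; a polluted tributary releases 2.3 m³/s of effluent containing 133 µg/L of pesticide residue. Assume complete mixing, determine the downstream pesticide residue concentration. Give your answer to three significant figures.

Conservation of mass: C = (30.60·0.1400 + 5.530·45.00 + 2.300·133.0) / 38.43 = 559.0/38.43 = 14.55 µg/L.

14.5 µg/L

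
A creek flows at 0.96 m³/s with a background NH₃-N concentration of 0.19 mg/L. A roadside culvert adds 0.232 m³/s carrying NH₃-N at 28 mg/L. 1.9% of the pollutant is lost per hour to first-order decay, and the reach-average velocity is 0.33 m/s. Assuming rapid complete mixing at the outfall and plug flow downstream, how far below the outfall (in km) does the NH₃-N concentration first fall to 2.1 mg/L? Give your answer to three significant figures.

Mass balance: C = (0.9600·0.1900 + 0.2320·28.00) / 1.192 = 6.678/1.192 = 5.603 mg/L.
1.9%/h lost → k = −ln(1 − 0.019) = 0.01918 h⁻¹.
Set 5.603·exp(−k·t) = 2.1 → t = ln(5.603/2.1)/k = 184200 s = 51.16 h.
Distance = v·t = 0.33·184200 = 60770 m = 60.77 km.

60.8 km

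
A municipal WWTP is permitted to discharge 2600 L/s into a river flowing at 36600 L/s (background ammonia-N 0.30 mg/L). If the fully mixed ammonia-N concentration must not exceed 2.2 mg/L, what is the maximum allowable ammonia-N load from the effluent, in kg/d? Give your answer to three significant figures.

6500 kg/d

Mass balance at the limit: 36600·0.3000 + 2600·Cₑ = 39200·2.2 → Cₑ = 28.95 mg/L.
2600 L/s = 2.600 m³/s. Load = 2.600 m³/s × 28.95 g/m³ × 86 400 s/d = 6502 kg/d.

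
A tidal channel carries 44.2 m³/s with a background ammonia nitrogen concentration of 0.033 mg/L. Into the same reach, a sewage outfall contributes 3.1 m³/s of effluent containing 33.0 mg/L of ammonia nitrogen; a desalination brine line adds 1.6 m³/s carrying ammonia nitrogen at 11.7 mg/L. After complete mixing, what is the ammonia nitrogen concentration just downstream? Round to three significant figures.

Conservation of mass: C = (44.20·0.03300 + 3.100·33.00 + 1.600·11.70) / 48.90 = 122.5/48.90 = 2.505 mg/L.

2.50 mg/L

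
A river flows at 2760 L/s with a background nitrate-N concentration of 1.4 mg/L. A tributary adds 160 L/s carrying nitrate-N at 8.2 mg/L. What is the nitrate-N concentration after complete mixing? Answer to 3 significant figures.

Flow-weighted average: C = (2760·1.400 + 160.0·8.200) / 2920 = 5176/2920 = 1.773 mg/L.

1.77 mg/L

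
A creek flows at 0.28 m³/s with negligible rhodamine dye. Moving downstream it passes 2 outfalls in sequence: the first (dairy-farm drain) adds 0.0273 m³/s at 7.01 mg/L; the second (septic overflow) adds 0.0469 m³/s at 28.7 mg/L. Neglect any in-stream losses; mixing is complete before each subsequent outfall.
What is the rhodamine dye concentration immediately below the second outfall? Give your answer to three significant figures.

4.34 mg/L

After outfall 1: Q = 0.2800 + 0.02730 = 0.3073 m³/s; C = (0.2800·0 + 0.02730·7.010)/0.3073 = 0.6228 mg/L.
After outfall 2: Q = 0.3073 + 0.04690 = 0.3542 m³/s; C = (0.3073·0.6228 + 0.04690·28.70)/0.3542 = 4.340 mg/L.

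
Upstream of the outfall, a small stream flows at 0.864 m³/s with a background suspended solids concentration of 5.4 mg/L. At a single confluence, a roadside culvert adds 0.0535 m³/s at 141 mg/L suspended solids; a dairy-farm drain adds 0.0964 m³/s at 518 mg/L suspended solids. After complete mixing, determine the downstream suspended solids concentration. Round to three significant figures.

After mixing, C = (0.8640·5.400 + 0.05350·141.0 + 0.09640·518.0) / 1.014 = 62.14/1.014 = 61.29 mg/L.

61.3 mg/L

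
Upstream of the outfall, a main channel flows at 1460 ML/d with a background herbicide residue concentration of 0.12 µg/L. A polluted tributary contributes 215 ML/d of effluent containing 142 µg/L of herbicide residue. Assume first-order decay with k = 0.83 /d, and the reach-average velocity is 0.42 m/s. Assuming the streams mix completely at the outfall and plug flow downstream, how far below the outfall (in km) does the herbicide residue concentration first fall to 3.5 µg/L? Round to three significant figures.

72.4 km

Mixed concentration C = ΣQC/ΣQ = (1460·0.1200 + 215.0·142.0) / 1675 = 30710/1675 = 18.33 µg/L.
Set 18.33·exp(−k·t) = 3.5 → t = ln(18.33/3.5)/k = 172400 s = 47.88 h.
Distance = v·t = 0.42·172400 = 72390 m = 72.39 km.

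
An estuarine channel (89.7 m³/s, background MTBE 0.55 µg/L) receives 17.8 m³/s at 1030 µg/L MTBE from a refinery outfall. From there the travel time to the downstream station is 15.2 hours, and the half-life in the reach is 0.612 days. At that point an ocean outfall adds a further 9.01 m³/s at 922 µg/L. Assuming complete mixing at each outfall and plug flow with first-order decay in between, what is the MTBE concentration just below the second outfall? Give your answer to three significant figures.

After mixing, C = (89.70·0.5500 + 17.80·1030) / 107.5 = 18380/107.5 = 171.0 µg/L; combined flow 107.5 m³/s.
Half-life 0.612 d → k = ln 2 / 0.612 = 1.133 d⁻¹.
After decay, C = 171.0 × e^(−kt) = 171.0 × 0.4881 = 83.46 µg/L.
Second outfall: C = (107.5·83.46 + 9.010·922.0)/116.5 = 148.3 µg/L.

148 µg/L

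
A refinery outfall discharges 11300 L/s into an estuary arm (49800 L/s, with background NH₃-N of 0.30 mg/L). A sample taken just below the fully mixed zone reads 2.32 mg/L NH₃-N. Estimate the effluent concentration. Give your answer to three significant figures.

Mass balance: 49800·0.3000 + 11300·Cₑ = 61100·2.320
→ Cₑ = (61100·2.320 − 49800·0.3000) / 11300 = 11.22 mg/L.

11.2 mg/L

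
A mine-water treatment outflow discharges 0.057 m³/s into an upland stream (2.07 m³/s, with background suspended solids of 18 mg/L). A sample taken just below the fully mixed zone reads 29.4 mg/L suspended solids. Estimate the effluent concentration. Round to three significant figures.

Mass balance: 2.070·18.00 + 0.05700·Cₑ = 2.127·29.40
→ Cₑ = (2.127·29.40 − 2.070·18.00) / 0.05700 = 443.4 mg/L.

443 mg/L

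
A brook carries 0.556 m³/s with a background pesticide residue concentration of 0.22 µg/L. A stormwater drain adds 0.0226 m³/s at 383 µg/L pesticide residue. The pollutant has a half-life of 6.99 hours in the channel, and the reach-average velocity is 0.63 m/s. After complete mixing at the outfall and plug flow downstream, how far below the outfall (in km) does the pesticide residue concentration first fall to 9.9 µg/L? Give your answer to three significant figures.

Conservation of mass: C = (0.5560·0.2200 + 0.02260·383.0) / 0.5786 = 8.778/0.5786 = 15.17 µg/L.
Half-life 6.99 h → k = ln 2 / 6.99 = 0.09916 h⁻¹ = 2.380 d⁻¹.
Set 15.17·exp(−k·t) = 9.9 → t = ln(15.17/9.9)/k = 15500 s = 4.305 h.
Distance = v·t = 0.63·15500 = 9763 m = 9.763 km.

9.76 km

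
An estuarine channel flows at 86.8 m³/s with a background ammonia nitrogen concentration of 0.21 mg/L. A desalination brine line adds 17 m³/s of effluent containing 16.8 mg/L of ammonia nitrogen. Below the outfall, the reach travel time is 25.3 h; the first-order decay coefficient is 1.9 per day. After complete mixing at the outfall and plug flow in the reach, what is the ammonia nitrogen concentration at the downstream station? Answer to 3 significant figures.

0.395 mg/L

Conservation of mass: C = (86.80·0.2100 + 17.00·16.80) / 103.8 = 303.8/103.8 = 2.927 mg/L.
Applying C = C₀e^(−kt): 2.927 × 0.1349 = 0.3950 mg/L.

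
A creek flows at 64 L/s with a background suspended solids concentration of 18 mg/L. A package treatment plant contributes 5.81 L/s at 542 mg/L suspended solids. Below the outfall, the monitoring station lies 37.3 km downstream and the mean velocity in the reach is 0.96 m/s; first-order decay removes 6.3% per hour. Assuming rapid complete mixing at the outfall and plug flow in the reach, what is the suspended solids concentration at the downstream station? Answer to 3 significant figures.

30.5 mg/L

After mixing, C = (64.00·18.00 + 5.810·542.0) / 69.81 = 4301/69.81 = 61.61 mg/L.
Travel time t = 37.3·1000 / 0.96 = 38850 s = 10.79 h.
6.3%/h lost → k = −ln(1 − 0.063) = 0.06507 h⁻¹.
First-order decay: C = 61.61·exp(−k·t) = 61.61·0.4954 = 30.52 mg/L.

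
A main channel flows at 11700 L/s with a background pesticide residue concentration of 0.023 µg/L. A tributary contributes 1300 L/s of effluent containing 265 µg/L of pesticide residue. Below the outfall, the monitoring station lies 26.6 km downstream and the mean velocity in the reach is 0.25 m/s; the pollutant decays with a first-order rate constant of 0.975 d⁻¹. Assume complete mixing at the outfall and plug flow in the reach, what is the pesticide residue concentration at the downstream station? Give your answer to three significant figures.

7.98 µg/L

Mixed concentration C = ΣQC/ΣQ = (11700·0.02300 + 1300·265.0) / 13000 = 344800/13000 = 26.52 µg/L.
Travel time t = 26.6·1000 / 0.25 = 106400 s = 29.56 h.
After decay, C = 26.52 × e^(−kt) = 26.52 × 0.3010 = 7.982 µg/L.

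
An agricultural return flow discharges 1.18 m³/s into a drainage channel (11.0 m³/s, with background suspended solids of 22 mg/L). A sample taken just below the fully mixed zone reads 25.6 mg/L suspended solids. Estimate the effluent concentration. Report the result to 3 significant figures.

59.2 mg/L

Mass balance: 11.00·22.00 + 1.180·Cₑ = 12.18·25.60
→ Cₑ = (12.18·25.60 − 11.00·22.00) / 1.180 = 59.16 mg/L.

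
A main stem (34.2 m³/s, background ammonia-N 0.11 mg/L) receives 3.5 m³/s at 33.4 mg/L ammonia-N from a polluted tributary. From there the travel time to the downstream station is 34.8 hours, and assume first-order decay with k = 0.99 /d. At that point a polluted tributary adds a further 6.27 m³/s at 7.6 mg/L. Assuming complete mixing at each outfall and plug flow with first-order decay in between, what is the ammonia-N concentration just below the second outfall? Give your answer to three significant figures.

1.74 mg/L

Flow-weighted average: C = (34.20·0.1100 + 3.500·33.40) / 37.70 = 120.7/37.70 = 3.201 mg/L; combined flow 37.70 m³/s.
Decay over the reach: 3.201·exp(−kt) = 3.201·0.2380 = 0.7617 mg/L.
Second outfall: C = (37.70·0.7617 + 6.270·7.600)/43.97 = 1.737 mg/L.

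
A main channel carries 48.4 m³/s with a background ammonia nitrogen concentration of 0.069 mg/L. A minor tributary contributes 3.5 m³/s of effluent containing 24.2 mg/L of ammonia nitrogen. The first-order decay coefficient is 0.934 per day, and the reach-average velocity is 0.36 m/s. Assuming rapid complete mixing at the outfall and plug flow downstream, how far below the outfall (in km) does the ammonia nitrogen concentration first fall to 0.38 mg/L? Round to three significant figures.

Conservation of mass: C = (48.40·0.06900 + 3.500·24.20) / 51.90 = 88.04/51.90 = 1.696 mg/L.
Set 1.696·exp(−k·t) = 0.38 → t = ln(1.696/0.38)/k = 138400 s = 38.44 h.
Distance = v·t = 0.36·138400 = 49820 m = 49.82 km.

49.8 km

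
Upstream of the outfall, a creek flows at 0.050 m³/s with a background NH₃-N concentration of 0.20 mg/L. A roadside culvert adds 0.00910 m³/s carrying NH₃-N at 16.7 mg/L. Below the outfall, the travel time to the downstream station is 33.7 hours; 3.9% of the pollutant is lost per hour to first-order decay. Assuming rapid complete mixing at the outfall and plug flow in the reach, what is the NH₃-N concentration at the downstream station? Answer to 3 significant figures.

0.717 mg/L

Flow-weighted average: C = (0.05000·0.2000 + 0.009100·16.70) / 0.05910 = 0.1620/0.05910 = 2.741 mg/L.
3.9%/h lost → k = −ln(1 − 0.039) = 0.03978 h⁻¹.
After decay, C = 2.741 × e^(−kt) = 2.741 × 0.2617 = 0.7172 mg/L.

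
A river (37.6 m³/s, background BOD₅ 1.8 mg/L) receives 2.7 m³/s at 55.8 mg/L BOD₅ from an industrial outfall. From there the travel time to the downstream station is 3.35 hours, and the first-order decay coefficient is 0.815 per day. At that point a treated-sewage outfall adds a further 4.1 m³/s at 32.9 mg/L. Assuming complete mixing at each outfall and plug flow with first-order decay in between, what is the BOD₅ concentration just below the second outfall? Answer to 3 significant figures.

7.43 mg/L

Conservation of mass: C = (37.60·1.800 + 2.700·55.80) / 40.30 = 218.3/40.30 = 5.418 mg/L; combined flow 40.30 m³/s.
Decay over the reach: 5.418·exp(−kt) = 5.418·0.8925 = 4.835 mg/L.
At the second outfall, C = (40.30·4.835 + 4.100·32.90) / (40.30 + 4.100) = 7.427 mg/L.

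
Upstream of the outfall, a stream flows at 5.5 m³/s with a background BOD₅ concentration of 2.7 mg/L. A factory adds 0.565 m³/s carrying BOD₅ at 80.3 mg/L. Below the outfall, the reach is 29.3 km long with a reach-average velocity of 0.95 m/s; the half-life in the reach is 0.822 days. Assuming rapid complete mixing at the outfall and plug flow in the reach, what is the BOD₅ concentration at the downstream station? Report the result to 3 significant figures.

Mixed concentration C = ΣQC/ΣQ = (5.500·2.700 + 0.5650·80.30) / 6.065 = 60.22/6.065 = 9.929 mg/L.
Travel time t = 29.3·1000 / 0.95 = 30840 s = 8.567 h.
Half-life 0.822 d → k = ln 2 / 0.822 = 0.8432 d⁻¹.
After decay, C = 9.929 × e^(−kt) = 9.929 × 0.7401 = 7.348 mg/L.

7.35 mg/L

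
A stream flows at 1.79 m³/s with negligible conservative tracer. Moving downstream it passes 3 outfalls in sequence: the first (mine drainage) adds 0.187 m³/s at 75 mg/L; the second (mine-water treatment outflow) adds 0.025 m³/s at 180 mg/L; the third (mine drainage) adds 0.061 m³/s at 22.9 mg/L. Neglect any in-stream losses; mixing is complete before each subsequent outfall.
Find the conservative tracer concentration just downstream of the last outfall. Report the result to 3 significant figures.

After outfall 1: Q = 1.790 + 0.1870 = 1.977 m³/s; C = (1.790·0 + 0.1870·75.00)/1.977 = 7.094 mg/L.
After outfall 2: Q = 1.977 + 0.02500 = 2.002 m³/s; C = (1.977·7.094 + 0.02500·180.0)/2.002 = 9.253 mg/L.
After outfall 3: Q = 2.002 + 0.06100 = 2.063 m³/s; C = (2.002·9.253 + 0.06100·22.90)/2.063 = 9.657 mg/L.

9.66 mg/L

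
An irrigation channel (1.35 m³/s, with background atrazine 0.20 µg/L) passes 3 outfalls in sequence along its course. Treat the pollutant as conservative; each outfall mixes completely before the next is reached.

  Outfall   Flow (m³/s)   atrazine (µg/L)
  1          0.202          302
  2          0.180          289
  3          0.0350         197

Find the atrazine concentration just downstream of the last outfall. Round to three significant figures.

Below outfall 1: Q → 1.552 m³/s, C = (1.350·0.2000 + 0.2020·302.0)/1.552 = 39.48 µg/L.
Below outfall 2: Q → 1.732 m³/s, C = (1.552·39.48 + 0.1800·289.0)/1.732 = 65.41 µg/L.
Below outfall 3: Q → 1.767 m³/s, C = (1.732·65.41 + 0.03500·197.0)/1.767 = 68.02 µg/L.

68.0 µg/L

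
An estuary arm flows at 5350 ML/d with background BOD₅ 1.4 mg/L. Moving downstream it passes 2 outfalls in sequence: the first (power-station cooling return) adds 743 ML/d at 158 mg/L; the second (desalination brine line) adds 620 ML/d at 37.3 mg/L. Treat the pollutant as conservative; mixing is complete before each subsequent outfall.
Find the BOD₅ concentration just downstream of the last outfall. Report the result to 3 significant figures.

22.0 mg/L

Outfall 1: combined Q = 6093 ML/d; C = (5350·1.400 + 743.0·158.0)/6093 = 20.50 mg/L.
Outfall 2: combined Q = 6713 ML/d; C = (6093·20.50 + 620.0·37.30)/6713 = 22.05 mg/L.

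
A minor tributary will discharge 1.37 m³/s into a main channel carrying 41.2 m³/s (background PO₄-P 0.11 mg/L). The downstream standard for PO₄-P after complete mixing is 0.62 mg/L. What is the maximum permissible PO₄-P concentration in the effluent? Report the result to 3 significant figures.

At the limit, (Qr·Cr + Qe·Cₑ)/(Qr + Qe) = 0.62:
Cₑ = (42.57·0.62 − 41.20·0.1100) / 1.370 = 15.96 mg/L.

16.0 mg/L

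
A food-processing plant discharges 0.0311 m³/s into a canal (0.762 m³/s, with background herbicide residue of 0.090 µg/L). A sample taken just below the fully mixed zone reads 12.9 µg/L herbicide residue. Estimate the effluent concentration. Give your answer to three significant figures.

327 µg/L

Mass balance: 0.7620·0.09000 + 0.03110·Cₑ = 0.7931·12.90
→ Cₑ = (0.7931·12.90 − 0.7620·0.09000) / 0.03110 = 326.8 µg/L.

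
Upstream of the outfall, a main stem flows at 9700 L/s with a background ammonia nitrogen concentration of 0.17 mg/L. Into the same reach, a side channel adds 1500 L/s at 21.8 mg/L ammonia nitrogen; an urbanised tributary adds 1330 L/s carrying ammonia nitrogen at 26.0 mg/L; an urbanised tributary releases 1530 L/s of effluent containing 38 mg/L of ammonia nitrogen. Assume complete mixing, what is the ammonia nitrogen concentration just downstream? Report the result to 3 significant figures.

9.04 mg/L

Flow-weighted average: C = (9700·0.1700 + 1500·21.80 + 1330·26.00 + 1530·38.00) / 14060 = 127100/14060 = 9.038 mg/L.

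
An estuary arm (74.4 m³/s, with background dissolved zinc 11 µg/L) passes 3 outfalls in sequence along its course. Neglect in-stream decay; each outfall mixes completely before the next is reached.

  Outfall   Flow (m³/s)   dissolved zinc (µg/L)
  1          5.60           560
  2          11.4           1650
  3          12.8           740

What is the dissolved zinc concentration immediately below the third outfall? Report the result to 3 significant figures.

After outfall 1: Q = 74.40 + 5.600 = 80.00 m³/s; C = (74.40·11.00 + 5.600·560.0)/80.00 = 49.43 µg/L.
After outfall 2: Q = 80.00 + 11.40 = 91.40 m³/s; C = (80.00·49.43 + 11.40·1650)/91.40 = 249.1 µg/L.
After outfall 3: Q = 91.40 + 12.80 = 104.2 m³/s; C = (91.40·249.1 + 12.80·740.0)/104.2 = 309.4 µg/L.

309 µg/L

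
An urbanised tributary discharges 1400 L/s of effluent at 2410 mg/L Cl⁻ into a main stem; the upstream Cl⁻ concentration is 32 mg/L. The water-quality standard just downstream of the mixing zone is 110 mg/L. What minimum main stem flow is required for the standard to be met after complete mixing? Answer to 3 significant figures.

Set C_mix = 110: (Q·32.00 + 1400·2410) / (Q + 1400) = 110
→ Q = 1400·(2410 − 110)/(110 − 32.00) = 41280 L/s.

41300 L/s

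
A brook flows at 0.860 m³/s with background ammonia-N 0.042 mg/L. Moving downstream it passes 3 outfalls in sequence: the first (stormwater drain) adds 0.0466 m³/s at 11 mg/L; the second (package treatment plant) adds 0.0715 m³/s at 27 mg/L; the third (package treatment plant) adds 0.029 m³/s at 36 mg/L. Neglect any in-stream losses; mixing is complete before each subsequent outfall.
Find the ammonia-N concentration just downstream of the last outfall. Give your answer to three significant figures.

3.50 mg/L

Below outfall 1: Q → 0.9066 m³/s, C = (0.8600·0.04200 + 0.04660·11.00)/0.9066 = 0.6053 mg/L.
Below outfall 2: Q → 0.9781 m³/s, C = (0.9066·0.6053 + 0.07150·27.00)/0.9781 = 2.535 mg/L.
Below outfall 3: Q → 1.007 m³/s, C = (0.9781·2.535 + 0.02900·36.00)/1.007 = 3.498 mg/L.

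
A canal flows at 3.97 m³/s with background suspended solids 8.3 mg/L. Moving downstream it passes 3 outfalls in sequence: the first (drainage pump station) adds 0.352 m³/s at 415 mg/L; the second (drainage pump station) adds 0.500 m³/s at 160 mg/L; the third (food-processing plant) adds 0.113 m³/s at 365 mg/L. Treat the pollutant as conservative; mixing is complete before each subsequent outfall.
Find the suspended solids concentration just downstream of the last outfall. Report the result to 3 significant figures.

60.8 mg/L

Below outfall 1: Q → 4.322 m³/s, C = (3.970·8.300 + 0.3520·415.0)/4.322 = 41.42 mg/L.
Below outfall 2: Q → 4.822 m³/s, C = (4.322·41.42 + 0.5000·160.0)/4.822 = 53.72 mg/L.
Below outfall 3: Q → 4.935 m³/s, C = (4.822·53.72 + 0.1130·365.0)/4.935 = 60.85 mg/L.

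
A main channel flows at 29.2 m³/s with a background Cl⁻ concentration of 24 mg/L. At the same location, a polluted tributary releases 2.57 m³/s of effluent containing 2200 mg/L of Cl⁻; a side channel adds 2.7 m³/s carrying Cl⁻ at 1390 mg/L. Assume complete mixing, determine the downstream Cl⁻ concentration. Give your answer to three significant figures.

293 mg/L

Conservation of mass: C = (29.20·24.00 + 2.570·2200 + 2.700·1390) / 34.47 = 10110/34.47 = 293.2 mg/L.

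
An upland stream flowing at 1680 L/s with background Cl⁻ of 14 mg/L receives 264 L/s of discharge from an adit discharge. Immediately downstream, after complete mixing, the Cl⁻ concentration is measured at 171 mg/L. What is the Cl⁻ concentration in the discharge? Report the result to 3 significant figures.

1170 mg/L

Mass balance: 1680·14.00 + 264.0·Cₑ = 1944·171.0
→ Cₑ = (1944·171.0 − 1680·14.00) / 264.0 = 1170 mg/L.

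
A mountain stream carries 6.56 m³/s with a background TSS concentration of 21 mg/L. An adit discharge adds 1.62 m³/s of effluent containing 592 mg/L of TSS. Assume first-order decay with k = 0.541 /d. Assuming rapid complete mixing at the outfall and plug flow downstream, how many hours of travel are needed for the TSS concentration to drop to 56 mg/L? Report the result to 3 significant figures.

After mixing, C = (6.560·21.00 + 1.620·592.0) / 8.180 = 1097/8.180 = 134.1 mg/L.
134.1·exp(−k·t) = 56 → t = ln(134.1/56)/k = 139400 s = 38.73 h.

38.7 h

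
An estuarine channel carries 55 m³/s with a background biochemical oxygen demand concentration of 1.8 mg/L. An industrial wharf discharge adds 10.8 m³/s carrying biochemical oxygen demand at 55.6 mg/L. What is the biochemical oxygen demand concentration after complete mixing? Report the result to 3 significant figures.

10.6 mg/L

Flow-weighted average: C = (55.00·1.800 + 10.80·55.60) / 65.80 = 699.5/65.80 = 10.63 mg/L.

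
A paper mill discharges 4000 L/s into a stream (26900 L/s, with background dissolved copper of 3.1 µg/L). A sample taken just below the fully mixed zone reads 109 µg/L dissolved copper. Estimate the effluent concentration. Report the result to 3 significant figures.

Mass balance: 26900·3.100 + 4000·Cₑ = 30900·109.0
→ Cₑ = (30900·109.0 − 26900·3.100) / 4000 = 821.2 µg/L.

821 µg/L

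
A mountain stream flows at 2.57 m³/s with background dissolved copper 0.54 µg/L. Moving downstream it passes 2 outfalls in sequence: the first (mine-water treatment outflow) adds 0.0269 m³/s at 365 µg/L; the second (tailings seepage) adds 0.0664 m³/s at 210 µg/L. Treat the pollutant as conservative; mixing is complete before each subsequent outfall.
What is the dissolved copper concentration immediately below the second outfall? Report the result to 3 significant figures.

9.44 µg/L

After outfall 1: Q = 2.570 + 0.02690 = 2.597 m³/s; C = (2.570·0.5400 + 0.02690·365.0)/2.597 = 4.315 µg/L.
After outfall 2: Q = 2.597 + 0.06640 = 2.663 m³/s; C = (2.597·4.315 + 0.06640·210.0)/2.663 = 9.443 µg/L.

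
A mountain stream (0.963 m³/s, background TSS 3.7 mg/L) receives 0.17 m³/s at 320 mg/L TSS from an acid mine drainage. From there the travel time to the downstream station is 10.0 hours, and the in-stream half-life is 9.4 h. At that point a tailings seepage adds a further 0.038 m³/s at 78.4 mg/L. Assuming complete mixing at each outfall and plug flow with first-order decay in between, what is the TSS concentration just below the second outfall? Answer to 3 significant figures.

Mixed concentration C = ΣQC/ΣQ = (0.9630·3.700 + 0.1700·320.0) / 1.133 = 57.96/1.133 = 51.16 mg/L; combined flow 1.133 m³/s.
Half-life 9.4 h → k = ln 2 / 9.4 = 0.07374 h⁻¹ = 1.770 d⁻¹.
After decay, C = 51.16 × e^(−kt) = 51.16 × 0.4784 = 24.47 mg/L.
Second outfall: C = (1.133·24.47 + 0.03800·78.40)/1.171 = 26.22 mg/L.

26.2 mg/L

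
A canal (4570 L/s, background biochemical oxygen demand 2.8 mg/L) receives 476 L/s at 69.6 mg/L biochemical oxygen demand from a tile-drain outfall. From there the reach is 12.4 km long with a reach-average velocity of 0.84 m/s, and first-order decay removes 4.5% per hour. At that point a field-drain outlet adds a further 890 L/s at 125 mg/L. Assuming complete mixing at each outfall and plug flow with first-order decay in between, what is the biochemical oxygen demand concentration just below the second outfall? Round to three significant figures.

25.1 mg/L

After mixing, C = (4570·2.800 + 476.0·69.60) / 5046 = 45930/5046 = 9.101 mg/L; combined flow 5046 L/s.
Travel time t = 12.4·1000 / 0.84 = 14760 s = 4.101 h.
4.5%/h lost → k = −ln(1 − 0.045) = 0.04604 h⁻¹.
After decay, C = 9.101 × e^(−kt) = 9.101 × 0.8279 = 7.535 mg/L.
At the second outfall, C = (5046·7.535 + 890.0·125.0) / (5046 + 890.0) = 25.15 mg/L.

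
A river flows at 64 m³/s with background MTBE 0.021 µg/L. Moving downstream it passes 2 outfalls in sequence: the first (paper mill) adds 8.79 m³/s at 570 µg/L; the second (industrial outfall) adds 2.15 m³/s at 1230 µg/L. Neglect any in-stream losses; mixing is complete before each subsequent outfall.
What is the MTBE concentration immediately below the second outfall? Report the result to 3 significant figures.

102 µg/L

Outfall 1: combined Q = 72.79 m³/s; C = (64.00·0.02100 + 8.790·570.0)/72.79 = 68.85 µg/L.
Outfall 2: combined Q = 74.94 m³/s; C = (72.79·68.85 + 2.150·1230)/74.94 = 102.2 µg/L.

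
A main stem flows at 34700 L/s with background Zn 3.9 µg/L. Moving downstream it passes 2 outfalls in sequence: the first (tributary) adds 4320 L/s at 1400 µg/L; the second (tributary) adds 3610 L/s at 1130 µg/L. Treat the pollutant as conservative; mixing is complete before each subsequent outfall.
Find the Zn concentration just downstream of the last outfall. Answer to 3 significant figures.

After outfall 1: Q = 34700 + 4320 = 39020 L/s; C = (34700·3.900 + 4320·1400)/39020 = 158.5 µg/L.
After outfall 2: Q = 39020 + 3610 = 42630 L/s; C = (39020·158.5 + 3610·1130)/42630 = 240.7 µg/L.

241 µg/L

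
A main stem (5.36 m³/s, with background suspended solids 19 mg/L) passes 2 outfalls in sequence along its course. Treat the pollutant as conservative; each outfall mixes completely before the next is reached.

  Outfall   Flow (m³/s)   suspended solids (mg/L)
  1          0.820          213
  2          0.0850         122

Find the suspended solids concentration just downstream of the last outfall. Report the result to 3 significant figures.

45.8 mg/L

Outfall 1: combined Q = 6.180 m³/s; C = (5.360·19.00 + 0.8200·213.0)/6.180 = 44.74 mg/L.
Outfall 2: combined Q = 6.265 m³/s; C = (6.180·44.74 + 0.08500·122.0)/6.265 = 45.79 mg/L.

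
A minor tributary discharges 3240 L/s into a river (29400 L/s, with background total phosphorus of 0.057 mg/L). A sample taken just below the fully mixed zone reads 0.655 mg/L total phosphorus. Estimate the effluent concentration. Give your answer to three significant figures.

6.08 mg/L

Mass balance: 29400·0.05700 + 3240·Cₑ = 32640·0.6550
→ Cₑ = (32640·0.6550 − 29400·0.05700) / 3240 = 6.081 mg/L.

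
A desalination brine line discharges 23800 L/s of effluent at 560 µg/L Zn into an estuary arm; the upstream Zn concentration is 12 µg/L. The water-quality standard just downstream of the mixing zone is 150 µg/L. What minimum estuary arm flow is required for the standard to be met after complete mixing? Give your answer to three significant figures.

Set C_mix = 150: (Q·12.00 + 23800·560.0) / (Q + 23800) = 150
→ Q = 23800·(560.0 − 150)/(150 − 12.00) = 70710 L/s.

70700 L/s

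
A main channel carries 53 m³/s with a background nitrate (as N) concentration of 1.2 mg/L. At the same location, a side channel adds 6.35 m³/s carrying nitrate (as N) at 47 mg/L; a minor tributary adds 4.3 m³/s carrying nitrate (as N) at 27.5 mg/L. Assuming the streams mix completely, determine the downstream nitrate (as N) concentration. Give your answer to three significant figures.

Flow-weighted average: C = (53.00·1.200 + 6.350·47.00 + 4.300·27.50) / 63.65 = 480.3/63.65 = 7.546 mg/L.

7.55 mg/L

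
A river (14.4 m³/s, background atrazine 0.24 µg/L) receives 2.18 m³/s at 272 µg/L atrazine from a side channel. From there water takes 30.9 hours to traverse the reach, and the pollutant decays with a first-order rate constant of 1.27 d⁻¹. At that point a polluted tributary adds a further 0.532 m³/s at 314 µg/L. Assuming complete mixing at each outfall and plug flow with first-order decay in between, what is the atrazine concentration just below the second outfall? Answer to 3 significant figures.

Conservation of mass: C = (14.40·0.2400 + 2.180·272.0) / 16.58 = 596.4/16.58 = 35.97 µg/L; combined flow 16.58 m³/s.
First-order decay: C = 35.97·exp(−k·t) = 35.97·0.1949 = 7.012 µg/L.
At the second outfall, C = (16.58·7.012 + 0.5320·314.0) / (16.58 + 0.5320) = 16.56 µg/L.

16.6 µg/L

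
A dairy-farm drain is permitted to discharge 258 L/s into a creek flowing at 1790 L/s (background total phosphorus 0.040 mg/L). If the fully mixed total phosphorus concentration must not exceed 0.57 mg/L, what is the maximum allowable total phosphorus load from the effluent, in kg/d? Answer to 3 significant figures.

Mass balance at the limit: 1790·0.04000 + 258.0·Cₑ = 2048·0.57 → Cₑ = 4.247 mg/L.
258.0 L/s = 0.2580 m³/s. Load = 0.2580 m³/s × 4.247 g/m³ × 86 400 s/d = 94.67 kg/d.

94.7 kg/d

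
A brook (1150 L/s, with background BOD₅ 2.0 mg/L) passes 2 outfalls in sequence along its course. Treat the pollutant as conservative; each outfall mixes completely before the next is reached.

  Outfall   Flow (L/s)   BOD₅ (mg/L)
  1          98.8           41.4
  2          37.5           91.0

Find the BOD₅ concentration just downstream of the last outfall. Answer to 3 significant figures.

7.62 mg/L

Outfall 1: combined Q = 1249 L/s; C = (1150·2.000 + 98.80·41.40)/1249 = 5.117 mg/L.
Outfall 2: combined Q = 1286 L/s; C = (1249·5.117 + 37.50·91.00)/1286 = 7.621 mg/L.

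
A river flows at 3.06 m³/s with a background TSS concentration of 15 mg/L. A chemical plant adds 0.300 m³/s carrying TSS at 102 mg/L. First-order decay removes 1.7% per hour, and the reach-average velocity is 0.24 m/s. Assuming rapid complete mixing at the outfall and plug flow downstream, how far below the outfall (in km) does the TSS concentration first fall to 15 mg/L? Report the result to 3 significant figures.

Mixed concentration C = ΣQC/ΣQ = (3.060·15.00 + 0.3000·102.0) / 3.360 = 76.50/3.360 = 22.77 mg/L.
1.7%/h lost → k = −ln(1 − 0.017) = 0.01715 h⁻¹.
Set 22.77·exp(−k·t) = 15 → t = ln(22.77/15)/k = 87620 s = 24.34 h.
Distance = v·t = 0.24·87620 = 21030 m = 21.03 km.

21.0 km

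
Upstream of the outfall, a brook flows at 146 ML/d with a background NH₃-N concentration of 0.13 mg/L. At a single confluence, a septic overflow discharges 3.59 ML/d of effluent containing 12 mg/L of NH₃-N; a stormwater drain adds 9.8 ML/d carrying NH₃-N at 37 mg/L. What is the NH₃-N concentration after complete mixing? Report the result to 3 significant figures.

2.66 mg/L

Flow-weighted average: C = (146.0·0.1300 + 3.590·12.00 + 9.800·37.00) / 159.4 = 424.7/159.4 = 2.664 mg/L.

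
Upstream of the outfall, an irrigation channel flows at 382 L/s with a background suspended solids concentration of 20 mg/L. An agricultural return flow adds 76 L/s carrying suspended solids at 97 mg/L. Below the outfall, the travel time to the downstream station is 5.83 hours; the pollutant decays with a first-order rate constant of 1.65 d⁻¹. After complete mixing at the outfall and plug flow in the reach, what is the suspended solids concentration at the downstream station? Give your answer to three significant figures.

22.0 mg/L

Mass balance: C = (382.0·20.00 + 76.00·97.00) / 458.0 = 15010/458.0 = 32.78 mg/L.
First-order decay: C = 32.78·exp(−k·t) = 32.78·0.6698 = 21.95 mg/L.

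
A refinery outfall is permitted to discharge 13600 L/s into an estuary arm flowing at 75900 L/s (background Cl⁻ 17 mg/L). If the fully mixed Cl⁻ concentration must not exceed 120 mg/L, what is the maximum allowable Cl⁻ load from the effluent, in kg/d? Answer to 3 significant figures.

816000 kg/d

Mass balance at the limit: 75900·17.00 + 13600·Cₑ = 89500·120 → Cₑ = 694.8 mg/L.
13600 L/s = 13.60 m³/s. Load = 13.60 m³/s × 694.8 g/m³ × 86 400 s/d = 816500 kg/d.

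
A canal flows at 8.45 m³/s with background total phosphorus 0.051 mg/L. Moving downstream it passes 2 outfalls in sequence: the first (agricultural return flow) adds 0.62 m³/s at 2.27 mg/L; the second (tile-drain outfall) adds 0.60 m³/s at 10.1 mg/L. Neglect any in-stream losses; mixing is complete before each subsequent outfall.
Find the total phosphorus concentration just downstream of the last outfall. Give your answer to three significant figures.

Below outfall 1: Q → 9.070 m³/s, C = (8.450·0.05100 + 0.6200·2.270)/9.070 = 0.2027 mg/L.
Below outfall 2: Q → 9.670 m³/s, C = (9.070·0.2027 + 0.6000·10.10)/9.670 = 0.8168 mg/L.

0.817 mg/L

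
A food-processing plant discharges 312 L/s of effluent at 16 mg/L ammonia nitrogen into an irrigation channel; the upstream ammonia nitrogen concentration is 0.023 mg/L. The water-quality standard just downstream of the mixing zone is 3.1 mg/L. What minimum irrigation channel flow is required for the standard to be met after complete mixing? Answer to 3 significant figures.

1310 L/s

Set C_mix = 3.1: (Q·0.02300 + 312.0·16.00) / (Q + 312.0) = 3.1
→ Q = 312.0·(16.00 − 3.1)/(3.1 − 0.02300) = 1308 L/s.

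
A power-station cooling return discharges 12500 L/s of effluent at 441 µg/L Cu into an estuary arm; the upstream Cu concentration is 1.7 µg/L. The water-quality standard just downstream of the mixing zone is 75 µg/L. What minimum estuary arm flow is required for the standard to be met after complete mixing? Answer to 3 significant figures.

Set C_mix = 75: (Q·1.700 + 12500·441.0) / (Q + 12500) = 75
→ Q = 12500·(441.0 − 75)/(75 − 1.700) = 62410 L/s.

62400 L/s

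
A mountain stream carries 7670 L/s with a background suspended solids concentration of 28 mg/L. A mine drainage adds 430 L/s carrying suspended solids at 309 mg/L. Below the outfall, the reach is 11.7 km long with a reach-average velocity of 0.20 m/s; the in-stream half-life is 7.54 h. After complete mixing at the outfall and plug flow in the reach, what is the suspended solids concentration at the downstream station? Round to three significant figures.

9.64 mg/L

Mass balance: C = (7670·28.00 + 430.0·309.0) / 8100 = 347600/8100 = 42.92 mg/L.
Travel time t = 11.7·1000 / 0.20 = 58500 s = 16.25 h.
Half-life 7.54 h → k = ln 2 / 7.54 = 0.09193 h⁻¹ = 2.206 d⁻¹.
Applying C = C₀e^(−kt): 42.92 × 0.2245 = 9.635 mg/L.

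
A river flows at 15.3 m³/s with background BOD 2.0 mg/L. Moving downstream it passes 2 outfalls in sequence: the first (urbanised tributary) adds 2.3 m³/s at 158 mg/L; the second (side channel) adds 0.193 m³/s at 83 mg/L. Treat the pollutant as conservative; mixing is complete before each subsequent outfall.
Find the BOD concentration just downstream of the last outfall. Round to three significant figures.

After outfall 1: Q = 15.30 + 2.300 = 17.60 m³/s; C = (15.30·2.000 + 2.300·158.0)/17.60 = 22.39 mg/L.
After outfall 2: Q = 17.60 + 0.1930 = 17.79 m³/s; C = (17.60·22.39 + 0.1930·83.00)/17.79 = 23.04 mg/L.

23.0 mg/L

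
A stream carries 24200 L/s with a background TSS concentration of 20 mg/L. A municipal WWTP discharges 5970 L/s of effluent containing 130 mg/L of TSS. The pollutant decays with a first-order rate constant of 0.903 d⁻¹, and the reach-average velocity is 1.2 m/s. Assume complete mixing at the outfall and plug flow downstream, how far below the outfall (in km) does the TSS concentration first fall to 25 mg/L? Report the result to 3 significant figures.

Flow-weighted average: C = (24200·20.00 + 5970·130.0) / 30170 = 1260000/30170 = 41.77 mg/L.
Set 41.77·exp(−k·t) = 25 → t = ln(41.77/25)/k = 49110 s = 13.64 h.
Distance = v·t = 1.2·49110 = 58930 m = 58.93 km.

58.9 km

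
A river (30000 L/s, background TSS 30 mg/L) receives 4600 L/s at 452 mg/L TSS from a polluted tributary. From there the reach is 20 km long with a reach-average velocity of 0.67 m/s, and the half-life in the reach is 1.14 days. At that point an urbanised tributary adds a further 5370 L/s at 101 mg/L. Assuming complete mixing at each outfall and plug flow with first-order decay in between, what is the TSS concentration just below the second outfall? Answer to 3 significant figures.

Mass balance: C = (30000·30.00 + 4600·452.0) / 34600 = 2979000/34600 = 86.10 mg/L; combined flow 34600 L/s.
Travel time t = 20·1000 / 0.67 = 29850 s = 8.292 h.
Half-life 1.14 d → k = ln 2 / 1.14 = 0.6080 d⁻¹.
First-order decay: C = 86.10·exp(−k·t) = 86.10·0.8105 = 69.79 mg/L.
At the second outfall, C = (34600·69.79 + 5370·101.0) / (34600 + 5370) = 73.98 mg/L.

74.0 mg/L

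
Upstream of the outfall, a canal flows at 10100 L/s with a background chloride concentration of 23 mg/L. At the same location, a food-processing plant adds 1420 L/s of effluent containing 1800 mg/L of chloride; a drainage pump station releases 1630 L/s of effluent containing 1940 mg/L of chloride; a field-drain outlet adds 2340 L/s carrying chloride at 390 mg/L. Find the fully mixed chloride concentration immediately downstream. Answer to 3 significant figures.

443 mg/L

After mixing, C = (10100·23.00 + 1420·1800 + 1630·1940 + 2340·390.0) / 15490 = 6863000/15490 = 443.1 mg/L.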